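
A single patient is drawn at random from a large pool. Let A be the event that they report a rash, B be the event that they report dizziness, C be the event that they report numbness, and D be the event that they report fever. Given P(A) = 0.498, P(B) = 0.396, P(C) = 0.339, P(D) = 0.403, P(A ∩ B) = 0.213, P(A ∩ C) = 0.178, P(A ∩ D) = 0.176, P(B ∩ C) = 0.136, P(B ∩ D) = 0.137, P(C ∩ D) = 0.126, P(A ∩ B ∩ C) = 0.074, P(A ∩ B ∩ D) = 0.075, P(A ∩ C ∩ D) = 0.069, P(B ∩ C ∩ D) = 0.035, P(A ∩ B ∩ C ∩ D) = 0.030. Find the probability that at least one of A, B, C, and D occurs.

0.893

Apply inclusion-exclusion:
P(A ∪ B ∪ C ∪ D) = 0.498 + 0.396 + 0.339 + 0.403 − 0.213 − 0.178 − 0.176 − 0.136 − 0.137 − 0.126 + 0.074 + 0.075 + 0.069 + 0.035 − 0.030 = 0.893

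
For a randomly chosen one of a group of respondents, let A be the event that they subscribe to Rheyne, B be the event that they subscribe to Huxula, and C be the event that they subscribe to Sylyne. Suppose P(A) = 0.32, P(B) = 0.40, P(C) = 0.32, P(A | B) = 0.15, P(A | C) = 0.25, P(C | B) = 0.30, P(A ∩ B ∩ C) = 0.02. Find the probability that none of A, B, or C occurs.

P(A ∩ B) = P(B)·P(A|B) = 0.40 × 0.15 = 0.06
P(A ∩ C) = P(C)·P(A|C) = 0.32 × 0.25 = 0.08
P(B ∩ C) = P(B)·P(C|B) = 0.40 × 0.30 = 0.12
By inclusion–exclusion:
P(A ∪ B ∪ C) = 0.32 + 0.40 + 0.32 − 0.06 − 0.08 − 0.12 + 0.02 = 0.80
P(none) = 1 − 0.80 = 0.20

0.20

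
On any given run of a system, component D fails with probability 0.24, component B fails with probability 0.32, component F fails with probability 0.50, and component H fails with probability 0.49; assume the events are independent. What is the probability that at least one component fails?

0.868216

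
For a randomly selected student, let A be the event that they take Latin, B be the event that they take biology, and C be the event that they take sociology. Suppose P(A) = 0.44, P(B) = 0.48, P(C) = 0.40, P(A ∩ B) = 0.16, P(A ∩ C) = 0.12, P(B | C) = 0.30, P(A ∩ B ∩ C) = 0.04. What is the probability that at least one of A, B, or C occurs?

0.96

P(B ∩ C) = P(C)·P(B|C) = 0.40 × 0.30 = 0.12
Inclusion–exclusion gives
P(A ∪ B ∪ C) = 0.44 + 0.48 + 0.40 − 0.16 − 0.12 − 0.12 + 0.04 = 0.96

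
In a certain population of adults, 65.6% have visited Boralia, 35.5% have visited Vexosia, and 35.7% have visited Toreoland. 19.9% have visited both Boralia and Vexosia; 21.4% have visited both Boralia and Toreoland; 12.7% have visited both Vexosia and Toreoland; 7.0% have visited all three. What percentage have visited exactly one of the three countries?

By inclusion–exclusion (exactly-one form):
P(exactly one) = 65.6 + 35.5 + 35.7 − 2·19.9 − 2·21.4 − 2·12.7 + 3·7.0 = 49.8%

49.8%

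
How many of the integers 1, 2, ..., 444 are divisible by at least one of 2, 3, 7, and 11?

328

By inclusion–exclusion:
⌊444/2⌋ + ⌊444/3⌋ + ⌊444/7⌋ + ⌊444/11⌋ − ⌊444/6⌋ − ⌊444/14⌋ − ⌊444/22⌋ − ⌊444/21⌋ − ⌊444/33⌋ − ⌊444/77⌋ + ⌊444/42⌋ + ⌊444/66⌋ + ⌊444/154⌋ + ⌊444/231⌋ − ⌊444/462⌋ = 222 + 148 + 63 + 40 − 74 − 31 − 20 − 21 − 13 − 5 + 10 + 6 + 2 + 1 − 0 = 328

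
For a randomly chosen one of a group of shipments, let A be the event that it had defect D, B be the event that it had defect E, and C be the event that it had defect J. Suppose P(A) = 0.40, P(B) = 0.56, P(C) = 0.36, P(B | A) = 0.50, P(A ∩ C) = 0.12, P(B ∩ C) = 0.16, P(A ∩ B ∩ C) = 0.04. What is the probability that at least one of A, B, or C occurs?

P(A ∩ B) = P(A)·P(B|A) = 0.40 × 0.50 = 0.20
Apply inclusion-exclusion:
P(A ∪ B ∪ C) = 0.40 + 0.56 + 0.36 − 0.20 − 0.12 − 0.16 + 0.04 = 0.88

0.88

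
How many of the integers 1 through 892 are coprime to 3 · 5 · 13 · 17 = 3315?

414

By inclusion–exclusion:
⌊892/3⌋ + ⌊892/5⌋ + ⌊892/13⌋ + ⌊892/17⌋ − ⌊892/15⌋ − ⌊892/39⌋ − ⌊892/51⌋ − ⌊892/65⌋ − ⌊892/85⌋ − ⌊892/221⌋ + ⌊892/195⌋ + ⌊892/255⌋ + ⌊892/663⌋ + ⌊892/1105⌋ − ⌊892/3315⌋ = 297 + 178 + 68 + 52 − 59 − 22 − 17 − 13 − 10 − 4 + 4 + 3 + 1 + 0 − 0 = 478
892 − 478 = 414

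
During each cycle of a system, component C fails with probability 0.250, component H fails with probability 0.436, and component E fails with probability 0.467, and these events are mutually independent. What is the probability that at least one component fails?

P(none) = (1 − 0.250) × (1 − 0.436) × (1 − 0.467) = 0.750 × 0.564 × 0.533 = 0.225459
P(at least one) = 1 − 0.225459 = 0.774541

0.774541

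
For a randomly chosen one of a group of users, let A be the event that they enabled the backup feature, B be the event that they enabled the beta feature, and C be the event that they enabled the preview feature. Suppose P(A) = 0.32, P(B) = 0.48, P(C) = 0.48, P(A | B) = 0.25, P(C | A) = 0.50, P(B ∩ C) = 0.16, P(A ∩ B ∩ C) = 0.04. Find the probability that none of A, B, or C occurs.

P(A ∩ B) = P(B)·P(A|B) = 0.48 × 0.25 = 0.12
P(A ∩ C) = P(A)·P(C|A) = 0.32 × 0.50 = 0.16
Apply inclusion-exclusion:
P(A ∪ B ∪ C) = 0.32 + 0.48 + 0.48 − 0.12 − 0.16 − 0.16 + 0.04 = 0.88
P(none) = 1 − 0.88 = 0.12

0.12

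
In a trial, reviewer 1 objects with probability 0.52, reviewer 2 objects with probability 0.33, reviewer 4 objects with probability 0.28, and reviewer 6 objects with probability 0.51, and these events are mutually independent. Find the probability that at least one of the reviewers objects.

0.88653952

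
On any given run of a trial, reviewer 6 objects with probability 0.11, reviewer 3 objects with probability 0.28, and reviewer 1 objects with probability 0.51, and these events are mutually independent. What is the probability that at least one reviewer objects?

0.686008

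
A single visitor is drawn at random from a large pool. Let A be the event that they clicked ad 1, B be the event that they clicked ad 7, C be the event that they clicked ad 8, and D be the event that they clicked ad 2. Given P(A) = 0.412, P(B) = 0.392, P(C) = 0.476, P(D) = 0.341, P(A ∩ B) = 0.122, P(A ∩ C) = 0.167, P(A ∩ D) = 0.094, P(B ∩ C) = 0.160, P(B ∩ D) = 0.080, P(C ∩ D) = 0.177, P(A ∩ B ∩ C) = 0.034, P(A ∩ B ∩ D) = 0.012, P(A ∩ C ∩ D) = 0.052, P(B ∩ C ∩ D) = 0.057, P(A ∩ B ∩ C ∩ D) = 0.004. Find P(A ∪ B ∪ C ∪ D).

0.972

By inclusion-exclusion,
P(A ∪ B ∪ C ∪ D) = 0.412 + 0.392 + 0.476 + 0.341 − 0.122 − 0.167 − 0.094 − 0.160 − 0.080 − 0.177 + 0.034 + 0.012 + 0.052 + 0.057 − 0.004 = 0.972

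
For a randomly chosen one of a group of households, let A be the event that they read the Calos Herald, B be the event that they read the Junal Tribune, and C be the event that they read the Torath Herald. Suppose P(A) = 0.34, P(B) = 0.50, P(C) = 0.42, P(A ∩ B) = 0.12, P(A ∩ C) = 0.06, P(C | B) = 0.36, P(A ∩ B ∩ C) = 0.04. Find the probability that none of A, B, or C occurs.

0.06

P(B ∩ C) = P(B)·P(C|B) = 0.50 × 0.36 = 0.18
By inclusion–exclusion:
P(A ∪ B ∪ C) = 0.34 + 0.50 + 0.42 − 0.12 − 0.06 − 0.18 + 0.04 = 0.94
P(none) = 1 − 0.94 = 0.06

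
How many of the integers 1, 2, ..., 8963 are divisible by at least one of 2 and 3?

Apply inclusion-exclusion:
⌊8963/2⌋ + ⌊8963/3⌋ − ⌊8963/6⌋ = 4481 + 2987 − 1493 = 5975

5975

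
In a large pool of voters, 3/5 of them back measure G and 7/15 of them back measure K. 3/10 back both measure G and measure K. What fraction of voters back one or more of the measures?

23/30

By inclusion–exclusion:
P(at least one) = 3/5 + 7/15 − 3/10 = 23/30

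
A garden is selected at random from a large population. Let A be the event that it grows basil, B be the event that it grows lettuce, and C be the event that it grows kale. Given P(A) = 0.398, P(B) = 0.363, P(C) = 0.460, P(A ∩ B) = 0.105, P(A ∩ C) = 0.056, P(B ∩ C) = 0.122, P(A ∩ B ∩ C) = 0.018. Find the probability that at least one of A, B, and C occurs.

By inclusion-exclusion,
P(A ∪ B ∪ C) = 0.398 + 0.363 + 0.460 − 0.105 − 0.056 − 0.122 + 0.018 = 0.956

0.956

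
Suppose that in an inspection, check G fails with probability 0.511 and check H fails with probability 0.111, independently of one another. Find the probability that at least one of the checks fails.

0.565279

P(none) = (1 − 0.511) × (1 − 0.111) = 0.489 × 0.889 = 0.434721
P(at least one) = 1 − 0.434721 = 0.565279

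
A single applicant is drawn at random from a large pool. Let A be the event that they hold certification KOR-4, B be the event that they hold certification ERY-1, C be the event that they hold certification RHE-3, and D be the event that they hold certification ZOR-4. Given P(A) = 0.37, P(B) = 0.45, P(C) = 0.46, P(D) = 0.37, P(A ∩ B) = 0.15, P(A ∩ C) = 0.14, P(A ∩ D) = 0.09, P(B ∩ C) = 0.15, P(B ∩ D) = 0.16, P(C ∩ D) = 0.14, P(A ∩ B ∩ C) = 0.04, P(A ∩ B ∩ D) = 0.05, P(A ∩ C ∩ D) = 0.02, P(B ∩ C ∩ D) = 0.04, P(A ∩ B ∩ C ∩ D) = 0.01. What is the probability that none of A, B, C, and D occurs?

P(A ∪ B ∪ C ∪ D) = 0.37 + 0.45 + 0.46 + 0.37 − 0.15 − 0.14 − 0.09 − 0.15 − 0.16 − 0.14 + 0.04 + 0.05 + 0.02 + 0.04 − 0.01 = 0.96
P(none) = 1 − 0.96 = 0.04

0.04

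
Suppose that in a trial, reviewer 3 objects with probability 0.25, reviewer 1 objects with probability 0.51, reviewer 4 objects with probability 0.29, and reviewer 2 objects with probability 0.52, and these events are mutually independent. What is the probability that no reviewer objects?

Since the events are independent, P(none) is the product of the individual non-occurrence probabilities.
P(none) = (1 − 0.25) × (1 − 0.51) × (1 − 0.29) × (1 − 0.52) = 0.75 × 0.49 × 0.71 × 0.48 = 0.125244

0.125244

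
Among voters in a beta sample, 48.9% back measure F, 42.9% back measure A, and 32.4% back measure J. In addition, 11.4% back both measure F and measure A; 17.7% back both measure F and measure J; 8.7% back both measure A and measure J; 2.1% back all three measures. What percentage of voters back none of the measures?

Using inclusion–exclusion:
P(at least one) = 48.9 + 42.9 + 32.4 − 11.4 − 17.7 − 8.7 + 2.1 = 88.5%
P(none) = 100% − 88.5% = 11.5%

11.5%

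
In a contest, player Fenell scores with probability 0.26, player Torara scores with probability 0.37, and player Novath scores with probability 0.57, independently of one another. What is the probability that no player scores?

Independence gives P(none) = ∏(1 − pᵢ).
P(none) = (1 − 0.26) × (1 − 0.37) × (1 − 0.57) = 0.74 × 0.63 × 0.43 = 0.200466

0.200466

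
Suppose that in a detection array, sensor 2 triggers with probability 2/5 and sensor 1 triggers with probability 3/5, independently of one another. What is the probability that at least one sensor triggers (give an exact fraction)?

19/25

P(none) = (1 − 2/5) × (1 − 3/5) = 3/5 × 2/5 = 6/25
P(at least one) = 1 − 6/25 = 19/25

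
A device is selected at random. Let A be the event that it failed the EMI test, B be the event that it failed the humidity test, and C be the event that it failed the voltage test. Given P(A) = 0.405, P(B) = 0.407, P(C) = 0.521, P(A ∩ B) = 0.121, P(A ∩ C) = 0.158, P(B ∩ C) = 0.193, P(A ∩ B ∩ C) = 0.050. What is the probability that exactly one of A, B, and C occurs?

P(exactly one) = 0.405 + 0.407 + 0.521 − 2·0.121 − 2·0.158 − 2·0.193 + 3·0.050 = 0.539

0.539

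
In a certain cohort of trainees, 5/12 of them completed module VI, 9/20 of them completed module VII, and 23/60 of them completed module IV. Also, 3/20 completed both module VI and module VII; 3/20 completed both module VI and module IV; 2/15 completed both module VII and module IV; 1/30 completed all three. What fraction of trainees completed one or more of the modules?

Inclusion–exclusion gives
P(≥1) = 5/12 + 9/20 + 23/60 − 3/20 − 3/20 − 2/15 + 1/30 = 17/20

17/20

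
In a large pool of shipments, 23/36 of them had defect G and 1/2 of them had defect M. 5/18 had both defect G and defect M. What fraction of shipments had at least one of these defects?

31/36

By inclusion-exclusion,
P(at least one) = 23/36 + 1/2 − 5/18 = 31/36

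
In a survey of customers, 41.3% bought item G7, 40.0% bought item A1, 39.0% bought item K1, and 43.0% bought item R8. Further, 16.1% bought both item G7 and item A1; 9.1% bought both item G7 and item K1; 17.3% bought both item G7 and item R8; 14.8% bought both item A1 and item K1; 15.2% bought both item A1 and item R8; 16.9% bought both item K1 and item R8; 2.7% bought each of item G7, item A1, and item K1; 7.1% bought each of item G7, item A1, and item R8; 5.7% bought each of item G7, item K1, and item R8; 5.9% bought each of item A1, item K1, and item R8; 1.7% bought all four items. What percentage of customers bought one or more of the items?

93.6%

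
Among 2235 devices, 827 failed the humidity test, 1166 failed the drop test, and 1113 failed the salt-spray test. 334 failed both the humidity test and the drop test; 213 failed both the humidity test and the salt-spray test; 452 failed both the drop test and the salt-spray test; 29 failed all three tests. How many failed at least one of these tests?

2136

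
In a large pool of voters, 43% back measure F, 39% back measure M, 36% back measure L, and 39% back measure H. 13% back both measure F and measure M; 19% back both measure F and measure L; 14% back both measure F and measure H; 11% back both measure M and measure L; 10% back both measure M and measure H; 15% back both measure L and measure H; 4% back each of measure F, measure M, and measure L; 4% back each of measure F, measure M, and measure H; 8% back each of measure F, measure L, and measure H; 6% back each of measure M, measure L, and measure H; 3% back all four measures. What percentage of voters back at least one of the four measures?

Apply inclusion-exclusion:
P(≥1) = 43 + 39 + 36 + 39 − 13 − 19 − 14 − 11 − 10 − 15 + 4 + 4 + 8 + 6 − 3 = 94%

94%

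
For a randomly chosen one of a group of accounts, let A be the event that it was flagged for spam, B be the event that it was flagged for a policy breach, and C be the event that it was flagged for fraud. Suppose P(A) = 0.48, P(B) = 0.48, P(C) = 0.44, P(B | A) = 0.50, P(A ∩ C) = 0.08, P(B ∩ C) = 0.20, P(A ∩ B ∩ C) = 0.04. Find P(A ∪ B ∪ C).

0.92

P(A ∩ B) = P(A)·P(B|A) = 0.48 × 0.50 = 0.24
By inclusion–exclusion:
P(A ∪ B ∪ C) = 0.48 + 0.48 + 0.44 − 0.24 − 0.08 − 0.20 + 0.04 = 0.92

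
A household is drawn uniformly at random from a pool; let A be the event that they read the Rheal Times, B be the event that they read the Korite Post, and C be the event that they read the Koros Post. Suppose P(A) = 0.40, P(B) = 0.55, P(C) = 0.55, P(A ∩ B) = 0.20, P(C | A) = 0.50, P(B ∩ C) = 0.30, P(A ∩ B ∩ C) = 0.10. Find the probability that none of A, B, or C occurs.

0.10

P(A ∩ C) = P(A)·P(C|A) = 0.40 × 0.50 = 0.20
By inclusion-exclusion,
P(A ∪ B ∪ C) = 0.40 + 0.55 + 0.55 − 0.20 − 0.20 − 0.30 + 0.10 = 0.90
P(none) = 1 − 0.90 = 0.10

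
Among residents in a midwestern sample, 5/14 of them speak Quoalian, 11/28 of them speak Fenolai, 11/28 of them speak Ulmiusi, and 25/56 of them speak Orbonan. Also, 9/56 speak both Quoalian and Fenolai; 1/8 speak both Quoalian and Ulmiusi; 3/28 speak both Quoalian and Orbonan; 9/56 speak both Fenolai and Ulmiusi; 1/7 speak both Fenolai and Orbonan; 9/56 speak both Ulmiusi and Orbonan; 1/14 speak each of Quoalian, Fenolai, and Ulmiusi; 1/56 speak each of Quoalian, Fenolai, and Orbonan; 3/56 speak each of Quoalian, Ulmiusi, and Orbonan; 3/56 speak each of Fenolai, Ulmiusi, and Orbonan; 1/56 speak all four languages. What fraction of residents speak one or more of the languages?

By inclusion–exclusion:
P(≥1) = 5/14 + 11/28 + 11/28 + 25/56 − 9/56 − 1/8 − 3/28 − 9/56 − 1/7 − 9/56 + 1/14 + 1/56 + 3/56 + 3/56 − 1/56 = 51/56

51/56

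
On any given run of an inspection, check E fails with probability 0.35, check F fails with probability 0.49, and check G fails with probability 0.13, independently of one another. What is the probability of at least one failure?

0.711595

P(none) = (1 − 0.35) × (1 − 0.49) × (1 − 0.13) = 0.65 × 0.51 × 0.87 = 0.288405
P(at least one) = 1 − 0.288405 = 0.711595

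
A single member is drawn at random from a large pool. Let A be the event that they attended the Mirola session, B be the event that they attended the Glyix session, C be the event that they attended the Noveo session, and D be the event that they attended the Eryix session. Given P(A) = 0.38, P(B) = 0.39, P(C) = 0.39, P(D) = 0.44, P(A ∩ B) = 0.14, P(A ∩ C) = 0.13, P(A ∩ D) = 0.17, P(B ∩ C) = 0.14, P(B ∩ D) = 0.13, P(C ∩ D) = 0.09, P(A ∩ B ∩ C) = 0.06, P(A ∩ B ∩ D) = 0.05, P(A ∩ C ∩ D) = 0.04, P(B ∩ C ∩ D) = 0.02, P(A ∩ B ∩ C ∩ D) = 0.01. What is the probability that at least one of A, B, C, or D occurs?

P(A ∪ B ∪ C ∪ D) = 0.38 + 0.39 + 0.39 + 0.44 − 0.14 − 0.13 − 0.17 − 0.14 − 0.13 − 0.09 + 0.06 + 0.05 + 0.04 + 0.02 − 0.01 = 0.96

0.96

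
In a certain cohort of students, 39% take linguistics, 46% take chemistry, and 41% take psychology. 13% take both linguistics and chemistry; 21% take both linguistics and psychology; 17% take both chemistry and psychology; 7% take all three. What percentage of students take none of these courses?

18%

Inclusion–exclusion gives
P(union) = 39 + 46 + 41 − 13 − 21 − 17 + 7 = 82%
P(none) = 100% − 82% = 18%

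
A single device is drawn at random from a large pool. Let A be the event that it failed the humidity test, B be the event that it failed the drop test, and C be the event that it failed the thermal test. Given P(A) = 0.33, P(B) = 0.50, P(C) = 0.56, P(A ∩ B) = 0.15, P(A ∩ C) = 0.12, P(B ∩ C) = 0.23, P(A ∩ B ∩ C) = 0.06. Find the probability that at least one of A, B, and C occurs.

0.95

P(A ∪ B ∪ C) = 0.33 + 0.50 + 0.56 − 0.15 − 0.12 − 0.23 + 0.06 = 0.95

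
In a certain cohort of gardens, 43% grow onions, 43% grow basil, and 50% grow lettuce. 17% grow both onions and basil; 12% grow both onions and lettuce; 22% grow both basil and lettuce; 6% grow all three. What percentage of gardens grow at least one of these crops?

91%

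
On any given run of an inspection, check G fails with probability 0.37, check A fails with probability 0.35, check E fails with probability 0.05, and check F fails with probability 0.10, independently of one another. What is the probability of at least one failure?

Since the events are independent, P(none) is the product of the individual non-occurrence probabilities.
P(none) = (1 − 0.37) × (1 − 0.35) × (1 − 0.05) × (1 − 0.10) = 0.63 × 0.65 × 0.95 × 0.90 = 0.3501225
P(at least one) = 1 − 0.3501225 = 0.6498775

0.6498775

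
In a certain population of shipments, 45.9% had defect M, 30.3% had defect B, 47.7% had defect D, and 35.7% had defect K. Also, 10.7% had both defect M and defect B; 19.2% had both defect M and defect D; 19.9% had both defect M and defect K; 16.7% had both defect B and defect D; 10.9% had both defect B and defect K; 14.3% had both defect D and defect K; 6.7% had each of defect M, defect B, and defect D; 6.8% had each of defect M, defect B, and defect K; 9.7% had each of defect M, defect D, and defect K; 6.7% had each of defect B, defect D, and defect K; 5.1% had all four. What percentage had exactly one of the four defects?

45.5%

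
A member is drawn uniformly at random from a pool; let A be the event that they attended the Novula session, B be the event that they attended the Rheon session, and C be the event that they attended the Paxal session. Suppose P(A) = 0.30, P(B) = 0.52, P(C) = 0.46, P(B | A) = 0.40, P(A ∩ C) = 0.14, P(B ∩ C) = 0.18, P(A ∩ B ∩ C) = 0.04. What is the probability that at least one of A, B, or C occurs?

0.88

P(A ∩ B) = P(A)·P(B|A) = 0.30 × 0.40 = 0.12
Apply inclusion-exclusion:
P(A ∪ B ∪ C) = 0.30 + 0.52 + 0.46 − 0.12 − 0.14 − 0.18 + 0.04 = 0.88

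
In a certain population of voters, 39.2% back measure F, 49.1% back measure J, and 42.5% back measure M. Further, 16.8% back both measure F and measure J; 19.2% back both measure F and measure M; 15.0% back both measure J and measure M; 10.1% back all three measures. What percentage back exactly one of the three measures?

P(exactly one) = 39.2 + 49.1 + 42.5 − 2·16.8 − 2·19.2 − 2·15.0 + 3·10.1 = 59.1%

59.1%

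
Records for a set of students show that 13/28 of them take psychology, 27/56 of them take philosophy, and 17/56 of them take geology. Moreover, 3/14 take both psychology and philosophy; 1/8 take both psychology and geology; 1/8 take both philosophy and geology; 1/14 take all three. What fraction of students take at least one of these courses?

Using inclusion–exclusion:
P(at least one) = 13/28 + 27/56 + 17/56 − 3/14 − 1/8 − 1/8 + 1/14 = 6/7

6/7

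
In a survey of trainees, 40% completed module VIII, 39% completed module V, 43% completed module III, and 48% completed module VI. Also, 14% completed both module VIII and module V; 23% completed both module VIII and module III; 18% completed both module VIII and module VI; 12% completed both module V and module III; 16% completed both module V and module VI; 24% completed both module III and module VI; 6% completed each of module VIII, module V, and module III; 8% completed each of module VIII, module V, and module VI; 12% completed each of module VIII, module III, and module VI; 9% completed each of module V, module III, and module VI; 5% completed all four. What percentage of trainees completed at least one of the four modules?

93%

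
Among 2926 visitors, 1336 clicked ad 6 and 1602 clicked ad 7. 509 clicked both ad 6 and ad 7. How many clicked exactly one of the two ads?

1920

Using the inclusion–exclusion count for exactly one event:
N(exactly one) = 1336 + 1602 − 2·509 = 1920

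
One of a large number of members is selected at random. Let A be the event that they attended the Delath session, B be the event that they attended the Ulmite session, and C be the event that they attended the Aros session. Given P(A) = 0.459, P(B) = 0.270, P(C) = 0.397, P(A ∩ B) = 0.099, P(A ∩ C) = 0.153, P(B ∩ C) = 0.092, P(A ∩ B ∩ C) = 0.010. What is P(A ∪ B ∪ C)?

0.792

By inclusion-exclusion,
P(A ∪ B ∪ C) = 0.459 + 0.270 + 0.397 − 0.099 − 0.153 − 0.092 + 0.010 = 0.792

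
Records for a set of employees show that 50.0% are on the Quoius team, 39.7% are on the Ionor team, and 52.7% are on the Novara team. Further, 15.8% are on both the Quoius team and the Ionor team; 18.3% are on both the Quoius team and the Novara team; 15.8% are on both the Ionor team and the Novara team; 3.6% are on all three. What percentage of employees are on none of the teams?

3.9%

P(union) = 50.0 + 39.7 + 52.7 − 15.8 − 18.3 − 15.8 + 3.6 = 96.1%
P(none) = 100% − 96.1% = 3.9%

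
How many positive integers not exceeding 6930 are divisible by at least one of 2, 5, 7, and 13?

4738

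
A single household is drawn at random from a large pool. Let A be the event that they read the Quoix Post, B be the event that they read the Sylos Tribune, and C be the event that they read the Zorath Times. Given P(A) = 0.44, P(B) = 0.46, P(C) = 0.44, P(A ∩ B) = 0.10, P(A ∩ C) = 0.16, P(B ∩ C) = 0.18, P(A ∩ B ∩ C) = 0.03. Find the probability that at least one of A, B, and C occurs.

0.93

P(A ∪ B ∪ C) = 0.44 + 0.46 + 0.44 − 0.10 − 0.16 − 0.18 + 0.03 = 0.93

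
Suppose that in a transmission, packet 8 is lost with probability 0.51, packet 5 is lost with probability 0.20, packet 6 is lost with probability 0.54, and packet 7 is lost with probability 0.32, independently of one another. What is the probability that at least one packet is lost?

0.8773824

P(none) = (1 − 0.51) × (1 − 0.20) × (1 − 0.54) × (1 − 0.32) = 0.49 × 0.80 × 0.46 × 0.68 = 0.1226176
P(at least one) = 1 − 0.1226176 = 0.8773824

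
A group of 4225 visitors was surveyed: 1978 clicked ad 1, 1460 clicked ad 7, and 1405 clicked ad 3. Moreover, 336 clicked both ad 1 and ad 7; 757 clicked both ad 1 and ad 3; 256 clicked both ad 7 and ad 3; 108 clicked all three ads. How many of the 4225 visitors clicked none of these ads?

623

By inclusion–exclusion:
N(≥1) = 1978 + 1460 + 1405 − 336 − 757 − 256 + 108 = 3602
None: 4225 − 3602 = 623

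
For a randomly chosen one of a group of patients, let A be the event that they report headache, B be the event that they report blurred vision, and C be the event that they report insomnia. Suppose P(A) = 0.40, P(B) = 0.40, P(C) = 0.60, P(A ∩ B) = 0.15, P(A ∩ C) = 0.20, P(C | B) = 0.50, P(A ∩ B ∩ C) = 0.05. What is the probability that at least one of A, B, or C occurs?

P(B ∩ C) = P(B)·P(C|B) = 0.40 × 0.50 = 0.20
P(A ∪ B ∪ C) = 0.40 + 0.40 + 0.60 − 0.15 − 0.20 − 0.20 + 0.05 = 0.90

0.90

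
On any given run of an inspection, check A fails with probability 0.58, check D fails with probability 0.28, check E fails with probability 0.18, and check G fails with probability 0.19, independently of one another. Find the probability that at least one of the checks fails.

0.79914592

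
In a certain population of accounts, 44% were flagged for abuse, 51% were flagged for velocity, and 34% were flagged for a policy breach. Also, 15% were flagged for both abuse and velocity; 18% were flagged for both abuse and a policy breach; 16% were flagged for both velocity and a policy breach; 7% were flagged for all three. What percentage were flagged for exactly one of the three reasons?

52%

Using the inclusion–exclusion count for exactly one event:
P(exactly one) = 44 + 51 + 34 − 2·15 − 2·18 − 2·16 + 3·7 = 52%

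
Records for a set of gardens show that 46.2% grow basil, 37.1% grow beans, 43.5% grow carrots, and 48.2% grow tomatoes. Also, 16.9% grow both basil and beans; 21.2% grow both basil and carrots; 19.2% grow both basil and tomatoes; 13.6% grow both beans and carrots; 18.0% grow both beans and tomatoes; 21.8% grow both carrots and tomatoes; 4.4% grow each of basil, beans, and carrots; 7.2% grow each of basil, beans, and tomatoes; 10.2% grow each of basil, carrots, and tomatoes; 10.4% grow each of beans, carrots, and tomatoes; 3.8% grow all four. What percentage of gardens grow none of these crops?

P(≥1) = 46.2 + 37.1 + 43.5 + 48.2 − 16.9 − 21.2 − 19.2 − 13.6 − 18.0 − 21.8 + 4.4 + 7.2 + 10.2 + 10.4 − 3.8 = 92.7%
P(none) = 100% − 92.7% = 7.3%

7.3%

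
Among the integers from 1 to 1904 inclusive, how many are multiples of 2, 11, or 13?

1105

By inclusion-exclusion,
⌊1904/2⌋ + ⌊1904/11⌋ + ⌊1904/13⌋ − ⌊1904/22⌋ − ⌊1904/26⌋ − ⌊1904/143⌋ + ⌊1904/286⌋ = 952 + 173 + 146 − 86 − 73 − 13 + 6 = 1105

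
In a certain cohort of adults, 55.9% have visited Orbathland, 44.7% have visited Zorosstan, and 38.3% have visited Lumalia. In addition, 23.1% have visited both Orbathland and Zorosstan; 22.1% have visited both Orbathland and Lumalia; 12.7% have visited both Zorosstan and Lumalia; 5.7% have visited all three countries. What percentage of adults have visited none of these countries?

13.3%

P(≥1) = 55.9 + 44.7 + 38.3 − 23.1 − 22.1 − 12.7 + 5.7 = 86.7%
P(none) = 100% − 86.7% = 13.3%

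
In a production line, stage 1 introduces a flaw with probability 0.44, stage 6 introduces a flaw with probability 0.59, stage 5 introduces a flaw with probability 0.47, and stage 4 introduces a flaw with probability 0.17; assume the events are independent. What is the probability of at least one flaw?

P(none) = (1 − 0.44) × (1 − 0.59) × (1 − 0.47) × (1 − 0.17) = 0.56 × 0.41 × 0.53 × 0.83 = 0.10100104
P(at least one) = 1 − 0.10100104 = 0.89899896

0.89899896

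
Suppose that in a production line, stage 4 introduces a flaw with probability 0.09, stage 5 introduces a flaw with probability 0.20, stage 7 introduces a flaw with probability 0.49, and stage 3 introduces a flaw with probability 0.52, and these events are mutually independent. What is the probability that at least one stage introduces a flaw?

0.8217856

Independence gives P(none) = ∏(1 − pᵢ).
P(none) = (1 − 0.09) × (1 − 0.20) × (1 − 0.49) × (1 − 0.52) = 0.91 × 0.80 × 0.51 × 0.48 = 0.1782144
P(at least one) = 1 − 0.1782144 = 0.8217856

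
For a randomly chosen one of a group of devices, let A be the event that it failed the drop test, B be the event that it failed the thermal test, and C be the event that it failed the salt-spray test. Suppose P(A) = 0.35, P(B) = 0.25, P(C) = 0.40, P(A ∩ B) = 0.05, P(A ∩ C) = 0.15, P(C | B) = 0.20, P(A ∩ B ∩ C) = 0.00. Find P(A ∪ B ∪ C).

0.75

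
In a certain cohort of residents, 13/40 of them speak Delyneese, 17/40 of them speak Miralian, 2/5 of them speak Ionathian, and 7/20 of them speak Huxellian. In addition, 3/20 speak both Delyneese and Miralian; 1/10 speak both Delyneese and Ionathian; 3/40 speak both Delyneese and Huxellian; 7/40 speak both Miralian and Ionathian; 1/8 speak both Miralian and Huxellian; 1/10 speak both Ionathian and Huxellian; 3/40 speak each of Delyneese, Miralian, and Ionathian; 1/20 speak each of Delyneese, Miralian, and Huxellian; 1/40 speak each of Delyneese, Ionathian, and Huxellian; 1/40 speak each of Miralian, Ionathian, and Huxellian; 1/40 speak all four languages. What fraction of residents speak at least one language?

37/40

P(union) = 13/40 + 17/40 + 2/5 + 7/20 − 3/20 − 1/10 − 3/40 − 7/40 − 1/8 − 1/10 + 3/40 + 1/20 + 1/40 + 1/40 − 1/40 = 37/40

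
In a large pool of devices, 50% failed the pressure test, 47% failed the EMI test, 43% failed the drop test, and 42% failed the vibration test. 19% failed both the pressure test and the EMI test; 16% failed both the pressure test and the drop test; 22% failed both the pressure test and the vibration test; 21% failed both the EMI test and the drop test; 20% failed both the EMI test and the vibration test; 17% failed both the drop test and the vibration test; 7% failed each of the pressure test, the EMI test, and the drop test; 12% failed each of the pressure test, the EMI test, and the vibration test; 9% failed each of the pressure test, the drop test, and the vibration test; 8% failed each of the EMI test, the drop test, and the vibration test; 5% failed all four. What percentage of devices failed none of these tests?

P(at least one) = 50 + 47 + 43 + 42 − 19 − 16 − 22 − 21 − 20 − 17 + 7 + 12 + 9 + 8 − 5 = 98%
P(none) = 100% − 98% = 2%

2%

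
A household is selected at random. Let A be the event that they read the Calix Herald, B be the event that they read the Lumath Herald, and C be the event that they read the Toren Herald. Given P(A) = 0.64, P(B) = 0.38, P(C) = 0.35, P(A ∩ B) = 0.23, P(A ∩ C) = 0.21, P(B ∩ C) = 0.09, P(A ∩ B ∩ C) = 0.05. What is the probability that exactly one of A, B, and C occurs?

By inclusion–exclusion (exactly-one form):
P(exactly one) = 0.64 + 0.38 + 0.35 − 2·0.23 − 2·0.21 − 2·0.09 + 3·0.05 = 0.46

0.46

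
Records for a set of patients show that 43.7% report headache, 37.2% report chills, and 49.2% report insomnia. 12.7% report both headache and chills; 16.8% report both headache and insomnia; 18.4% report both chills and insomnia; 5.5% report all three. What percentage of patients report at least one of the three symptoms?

P(≥1) = 43.7 + 37.2 + 49.2 − 12.7 − 16.8 − 18.4 + 5.5 = 87.7%

87.7%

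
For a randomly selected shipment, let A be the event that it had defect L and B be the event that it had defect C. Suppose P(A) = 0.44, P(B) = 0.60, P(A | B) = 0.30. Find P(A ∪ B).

0.86

P(A ∩ B) = P(B)·P(A|B) = 0.60 × 0.30 = 0.18
Inclusion–exclusion gives
P(A ∪ B) = 0.44 + 0.60 − 0.18 = 0.86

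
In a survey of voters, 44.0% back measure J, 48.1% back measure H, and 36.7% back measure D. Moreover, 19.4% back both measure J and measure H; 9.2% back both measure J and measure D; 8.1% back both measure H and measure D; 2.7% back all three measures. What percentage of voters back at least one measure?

94.8%

P(union) = 44.0 + 48.1 + 36.7 − 19.4 − 9.2 − 8.1 + 2.7 = 94.8%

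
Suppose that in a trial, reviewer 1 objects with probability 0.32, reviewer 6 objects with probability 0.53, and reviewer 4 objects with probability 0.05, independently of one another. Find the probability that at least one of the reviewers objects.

0.69638

P(none) = (1 − 0.32) × (1 − 0.53) × (1 − 0.05) = 0.68 × 0.47 × 0.95 = 0.30362
P(at least one) = 1 − 0.30362 = 0.69638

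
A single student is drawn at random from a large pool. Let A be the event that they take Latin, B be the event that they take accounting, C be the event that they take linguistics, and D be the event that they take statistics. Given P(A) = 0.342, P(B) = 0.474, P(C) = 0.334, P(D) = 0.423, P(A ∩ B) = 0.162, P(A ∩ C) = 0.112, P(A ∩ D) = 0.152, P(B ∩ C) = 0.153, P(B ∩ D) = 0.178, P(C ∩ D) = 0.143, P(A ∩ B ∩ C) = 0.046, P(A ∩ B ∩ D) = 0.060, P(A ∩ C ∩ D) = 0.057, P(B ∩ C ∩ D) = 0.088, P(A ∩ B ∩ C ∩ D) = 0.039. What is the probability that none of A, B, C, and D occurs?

0.115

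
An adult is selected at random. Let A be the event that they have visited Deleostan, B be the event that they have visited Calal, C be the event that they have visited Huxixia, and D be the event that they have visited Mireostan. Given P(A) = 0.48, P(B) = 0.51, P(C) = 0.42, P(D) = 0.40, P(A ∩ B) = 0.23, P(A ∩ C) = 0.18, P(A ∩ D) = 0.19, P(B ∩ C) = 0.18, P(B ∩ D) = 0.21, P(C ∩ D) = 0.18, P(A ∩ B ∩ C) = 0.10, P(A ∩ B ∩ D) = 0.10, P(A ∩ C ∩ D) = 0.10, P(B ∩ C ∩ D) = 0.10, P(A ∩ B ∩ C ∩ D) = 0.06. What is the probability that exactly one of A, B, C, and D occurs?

By inclusion–exclusion (exactly-one form):
P(exactly one) = 0.48 + 0.51 + 0.42 + 0.40 − 2·0.23 − 2·0.18 − 2·0.19 − 2·0.18 − 2·0.21 − 2·0.18 + 3·0.10 + 3·0.10 + 3·0.10 + 3·0.10 − 4·0.06 = 0.43

0.43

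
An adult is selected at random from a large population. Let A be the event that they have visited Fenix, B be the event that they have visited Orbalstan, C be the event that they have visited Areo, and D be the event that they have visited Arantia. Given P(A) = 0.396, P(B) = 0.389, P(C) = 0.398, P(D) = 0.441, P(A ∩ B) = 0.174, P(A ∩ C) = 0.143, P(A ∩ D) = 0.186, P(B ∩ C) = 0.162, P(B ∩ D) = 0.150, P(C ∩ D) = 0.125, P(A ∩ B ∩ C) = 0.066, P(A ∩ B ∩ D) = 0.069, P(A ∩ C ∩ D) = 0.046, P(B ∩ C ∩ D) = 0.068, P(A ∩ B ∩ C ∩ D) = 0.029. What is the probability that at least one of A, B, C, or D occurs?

Inclusion–exclusion gives
P(A ∪ B ∪ C ∪ D) = 0.396 + 0.389 + 0.398 + 0.441 − 0.174 − 0.143 − 0.186 − 0.162 − 0.150 − 0.125 + 0.066 + 0.069 + 0.046 + 0.068 − 0.029 = 0.904

0.904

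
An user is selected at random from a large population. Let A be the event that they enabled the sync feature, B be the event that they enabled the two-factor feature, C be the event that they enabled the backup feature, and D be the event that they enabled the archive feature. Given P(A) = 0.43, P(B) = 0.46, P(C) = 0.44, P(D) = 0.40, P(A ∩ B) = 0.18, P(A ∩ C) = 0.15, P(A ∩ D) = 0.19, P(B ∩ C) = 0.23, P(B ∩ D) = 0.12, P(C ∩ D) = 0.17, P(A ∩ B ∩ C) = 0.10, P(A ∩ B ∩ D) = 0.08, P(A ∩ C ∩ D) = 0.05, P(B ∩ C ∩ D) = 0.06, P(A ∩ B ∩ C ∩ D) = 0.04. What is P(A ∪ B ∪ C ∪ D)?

P(A ∪ B ∪ C ∪ D) = 0.43 + 0.46 + 0.44 + 0.40 − 0.18 − 0.15 − 0.19 − 0.23 − 0.12 − 0.17 + 0.10 + 0.08 + 0.05 + 0.06 − 0.04 = 0.94

0.94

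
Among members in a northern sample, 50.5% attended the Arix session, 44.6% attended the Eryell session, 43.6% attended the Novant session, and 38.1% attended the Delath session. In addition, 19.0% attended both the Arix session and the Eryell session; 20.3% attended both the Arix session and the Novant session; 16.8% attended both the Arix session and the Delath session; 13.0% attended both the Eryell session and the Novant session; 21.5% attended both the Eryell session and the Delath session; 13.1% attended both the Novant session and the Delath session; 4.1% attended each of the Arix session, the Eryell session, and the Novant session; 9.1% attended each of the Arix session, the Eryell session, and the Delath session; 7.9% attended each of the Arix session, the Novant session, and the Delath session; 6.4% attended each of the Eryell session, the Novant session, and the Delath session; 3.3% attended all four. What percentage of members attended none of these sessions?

Inclusion–exclusion gives
P(≥1) = 50.5 + 44.6 + 43.6 + 38.1 − 19.0 − 20.3 − 16.8 − 13.0 − 21.5 − 13.1 + 4.1 + 9.1 + 7.9 + 6.4 − 3.3 = 97.3%
P(none) = 100% − 97.3% = 2.7%

2.7%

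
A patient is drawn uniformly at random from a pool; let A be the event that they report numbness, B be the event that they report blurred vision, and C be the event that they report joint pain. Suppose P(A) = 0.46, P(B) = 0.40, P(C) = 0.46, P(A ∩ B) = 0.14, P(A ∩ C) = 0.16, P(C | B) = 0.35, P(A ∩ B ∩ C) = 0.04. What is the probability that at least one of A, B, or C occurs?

P(B ∩ C) = P(B)·P(C|B) = 0.40 × 0.35 = 0.14
Apply inclusion-exclusion:
P(A ∪ B ∪ C) = 0.46 + 0.40 + 0.46 − 0.14 − 0.16 − 0.14 + 0.04 = 0.92

0.92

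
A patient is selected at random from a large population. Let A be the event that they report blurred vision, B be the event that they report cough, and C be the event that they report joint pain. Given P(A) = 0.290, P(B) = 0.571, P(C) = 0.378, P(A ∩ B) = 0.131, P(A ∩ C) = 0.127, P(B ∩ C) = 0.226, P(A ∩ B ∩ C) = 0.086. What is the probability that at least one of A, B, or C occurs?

Using inclusion–exclusion:
P(A ∪ B ∪ C) = 0.290 + 0.571 + 0.378 − 0.131 − 0.127 − 0.226 + 0.086 = 0.841

0.841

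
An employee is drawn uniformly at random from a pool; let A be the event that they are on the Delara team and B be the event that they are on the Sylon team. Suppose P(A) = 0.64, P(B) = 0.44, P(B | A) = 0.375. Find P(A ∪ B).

0.84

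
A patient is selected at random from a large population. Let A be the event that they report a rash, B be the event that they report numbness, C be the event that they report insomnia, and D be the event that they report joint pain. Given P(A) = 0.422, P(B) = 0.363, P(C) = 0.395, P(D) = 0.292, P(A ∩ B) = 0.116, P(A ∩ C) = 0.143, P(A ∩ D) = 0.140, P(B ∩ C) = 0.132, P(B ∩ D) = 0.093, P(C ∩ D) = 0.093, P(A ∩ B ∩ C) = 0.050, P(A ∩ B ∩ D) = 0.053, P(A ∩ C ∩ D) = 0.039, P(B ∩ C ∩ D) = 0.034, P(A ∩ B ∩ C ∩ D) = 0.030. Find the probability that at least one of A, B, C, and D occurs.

P(A ∪ B ∪ C ∪ D) = 0.422 + 0.363 + 0.395 + 0.292 − 0.116 − 0.143 − 0.140 − 0.132 − 0.093 − 0.093 + 0.050 + 0.053 + 0.039 + 0.034 − 0.030 = 0.901

0.901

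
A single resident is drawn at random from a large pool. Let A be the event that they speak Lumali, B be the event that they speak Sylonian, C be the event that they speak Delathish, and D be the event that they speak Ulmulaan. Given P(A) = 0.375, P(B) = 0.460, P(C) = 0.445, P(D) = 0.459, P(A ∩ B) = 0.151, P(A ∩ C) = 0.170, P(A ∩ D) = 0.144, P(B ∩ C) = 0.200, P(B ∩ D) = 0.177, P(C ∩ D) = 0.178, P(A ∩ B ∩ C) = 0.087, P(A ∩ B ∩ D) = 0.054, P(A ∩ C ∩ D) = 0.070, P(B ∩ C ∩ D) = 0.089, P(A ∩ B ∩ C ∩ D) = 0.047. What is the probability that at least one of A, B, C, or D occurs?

0.972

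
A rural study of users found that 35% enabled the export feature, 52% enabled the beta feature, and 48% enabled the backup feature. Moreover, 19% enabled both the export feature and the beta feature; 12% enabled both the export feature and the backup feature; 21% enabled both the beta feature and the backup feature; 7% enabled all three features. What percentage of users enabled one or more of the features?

By inclusion–exclusion:
P(union) = 35 + 52 + 48 − 19 − 12 − 21 + 7 = 90%

90%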